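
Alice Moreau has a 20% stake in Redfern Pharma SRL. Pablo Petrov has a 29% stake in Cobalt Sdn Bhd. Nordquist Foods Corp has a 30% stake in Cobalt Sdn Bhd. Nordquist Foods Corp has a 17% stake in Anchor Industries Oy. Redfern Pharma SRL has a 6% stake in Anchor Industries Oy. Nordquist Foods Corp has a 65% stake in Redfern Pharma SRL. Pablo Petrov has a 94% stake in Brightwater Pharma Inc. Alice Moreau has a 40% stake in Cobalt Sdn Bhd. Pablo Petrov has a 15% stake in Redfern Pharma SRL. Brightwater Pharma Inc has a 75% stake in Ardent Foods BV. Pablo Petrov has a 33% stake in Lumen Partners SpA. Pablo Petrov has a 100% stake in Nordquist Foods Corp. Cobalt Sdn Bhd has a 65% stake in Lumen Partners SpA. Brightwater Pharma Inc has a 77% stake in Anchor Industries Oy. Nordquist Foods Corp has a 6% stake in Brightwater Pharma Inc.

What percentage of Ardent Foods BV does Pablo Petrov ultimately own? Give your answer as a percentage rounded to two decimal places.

Pablo reaches Ardent along 2 paths.
Via Nordquist → Brightwater: 100% × 6% × 75% = 4.5%.
Via Brightwater: 94% × 75% = 70.5%.
Total: 4.5% + 70.5% = 75%.
Rounded: 75.00%.

75.00%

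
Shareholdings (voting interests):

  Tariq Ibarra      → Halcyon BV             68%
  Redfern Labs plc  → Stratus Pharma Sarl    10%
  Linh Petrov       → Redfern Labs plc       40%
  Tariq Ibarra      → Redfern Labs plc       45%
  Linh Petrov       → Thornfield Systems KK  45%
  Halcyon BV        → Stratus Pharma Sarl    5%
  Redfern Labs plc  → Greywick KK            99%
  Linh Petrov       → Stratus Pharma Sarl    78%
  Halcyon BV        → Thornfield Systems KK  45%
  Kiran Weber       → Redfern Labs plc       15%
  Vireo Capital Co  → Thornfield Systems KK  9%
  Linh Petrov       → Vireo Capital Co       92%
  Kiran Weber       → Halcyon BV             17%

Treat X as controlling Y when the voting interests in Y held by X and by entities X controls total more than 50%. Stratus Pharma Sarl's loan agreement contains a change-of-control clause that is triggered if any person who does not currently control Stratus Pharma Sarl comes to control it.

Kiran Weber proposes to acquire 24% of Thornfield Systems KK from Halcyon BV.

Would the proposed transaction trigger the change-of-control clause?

No

The purchase adds only to Kiran's holdings (Halcyon's stake shrinks), so Kiran is the only person who could newly come to control Stratus.
Kiran's largest direct stake is 17% in Halcyon, which does not meet the threshold, so Kiran controls no company.
Neither Kiran nor any entity Kiran controls holds any voting interest in Stratus.
So before the transaction, Kiran does not control Stratus.
After the purchase, Kiran holds 24% of Thornfield directly, and Halcyon's stake falls to 21%.
Kiran's side now holds 24% of Thornfield, not > 50%, so Kiran still does not control Thornfield.
After the transaction, neither Kiran nor any entity Kiran controls holds a voting interest in Stratus, so Kiran still does not control it.
No new person acquires control, so the clause is not triggered.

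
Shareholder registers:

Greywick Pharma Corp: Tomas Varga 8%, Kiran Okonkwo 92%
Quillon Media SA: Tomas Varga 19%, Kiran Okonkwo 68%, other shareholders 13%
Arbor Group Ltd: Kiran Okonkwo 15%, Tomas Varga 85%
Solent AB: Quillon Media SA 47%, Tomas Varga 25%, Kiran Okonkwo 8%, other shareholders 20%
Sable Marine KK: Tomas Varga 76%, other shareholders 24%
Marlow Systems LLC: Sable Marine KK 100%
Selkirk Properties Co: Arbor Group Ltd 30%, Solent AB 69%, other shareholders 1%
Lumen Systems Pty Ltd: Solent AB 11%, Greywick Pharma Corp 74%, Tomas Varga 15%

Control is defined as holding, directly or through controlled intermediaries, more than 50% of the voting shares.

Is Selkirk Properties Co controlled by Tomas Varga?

No

Tomas holds 85% of Arbor, so Tomas controls Arbor.
Tomas holds 76% of Sable, so Tomas controls Sable.
Sable holds 100% of Marlow, so Tomas controls Marlow.
In Selkirk, Tomas's side holds only 30%, not > 50%.
So Tomas does not control Selkirk.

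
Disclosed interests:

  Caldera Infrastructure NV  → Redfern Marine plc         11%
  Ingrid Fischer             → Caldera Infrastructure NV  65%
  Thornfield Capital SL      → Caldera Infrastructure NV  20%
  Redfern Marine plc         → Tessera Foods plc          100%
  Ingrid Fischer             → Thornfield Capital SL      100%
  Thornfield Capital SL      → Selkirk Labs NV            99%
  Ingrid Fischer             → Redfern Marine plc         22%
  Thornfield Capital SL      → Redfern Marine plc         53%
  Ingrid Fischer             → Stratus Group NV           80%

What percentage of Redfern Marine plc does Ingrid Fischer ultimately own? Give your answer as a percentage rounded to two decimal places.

84.35%

Ingrid reaches Redfern along 4 paths.
Direct stake: 22% = 22%.
Via Thornfield: 100% × 53% = 53%.
Via Thornfield → Caldera: 100% × 20% × 11% = 2.2%.
Via Caldera: 65% × 11% = 7.15%.
Total: 22% + 53% + 2.2% + 7.15% = 84.35%.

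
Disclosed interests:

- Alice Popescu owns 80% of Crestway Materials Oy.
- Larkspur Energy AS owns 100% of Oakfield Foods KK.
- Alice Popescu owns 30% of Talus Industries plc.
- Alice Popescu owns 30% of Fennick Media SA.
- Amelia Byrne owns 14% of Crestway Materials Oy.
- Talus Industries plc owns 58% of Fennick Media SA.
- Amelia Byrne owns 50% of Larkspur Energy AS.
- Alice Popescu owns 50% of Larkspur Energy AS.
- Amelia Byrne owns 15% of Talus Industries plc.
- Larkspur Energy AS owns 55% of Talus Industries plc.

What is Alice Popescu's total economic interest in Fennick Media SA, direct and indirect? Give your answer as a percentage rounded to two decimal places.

63.35%

Alice reaches Fennick along 3 paths.
Direct stake: 30% = 30%.
Via Larkspur → Talus: 50% × 55% × 58% = 15.95%.
Via Talus: 30% × 58% = 17.4%.
Total: 30% + 15.95% + 17.4% = 63.35%.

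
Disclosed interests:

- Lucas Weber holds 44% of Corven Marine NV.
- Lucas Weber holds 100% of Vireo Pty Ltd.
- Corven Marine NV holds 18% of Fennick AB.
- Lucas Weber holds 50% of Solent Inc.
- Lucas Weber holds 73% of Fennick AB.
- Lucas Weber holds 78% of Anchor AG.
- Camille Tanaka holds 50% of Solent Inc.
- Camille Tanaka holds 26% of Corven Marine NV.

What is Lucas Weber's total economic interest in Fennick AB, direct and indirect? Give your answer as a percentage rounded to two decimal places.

80.92%

Lucas reaches Fennick along 2 paths.
Direct stake: 73% = 73%.
Via Corven: 44% × 18% = 7.92%.
Total: 73% + 7.92% = 80.92%.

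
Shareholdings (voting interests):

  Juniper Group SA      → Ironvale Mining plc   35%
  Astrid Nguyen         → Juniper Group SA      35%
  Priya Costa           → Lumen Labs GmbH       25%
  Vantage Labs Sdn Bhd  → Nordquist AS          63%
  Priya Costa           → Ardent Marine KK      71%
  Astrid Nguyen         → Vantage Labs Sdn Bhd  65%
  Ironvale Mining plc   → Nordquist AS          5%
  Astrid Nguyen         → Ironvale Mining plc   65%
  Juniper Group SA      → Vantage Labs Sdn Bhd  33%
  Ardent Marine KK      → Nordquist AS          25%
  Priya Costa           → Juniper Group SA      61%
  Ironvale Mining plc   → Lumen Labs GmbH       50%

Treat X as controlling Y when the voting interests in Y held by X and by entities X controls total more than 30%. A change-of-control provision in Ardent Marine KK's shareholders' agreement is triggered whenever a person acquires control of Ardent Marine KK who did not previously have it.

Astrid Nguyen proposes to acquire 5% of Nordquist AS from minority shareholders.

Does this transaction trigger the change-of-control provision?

The purchase changes only Astrid's holdings, so Astrid is the only person who could newly come to control Ardent.
Astrid holds 35% of Juniper, so Astrid controls Juniper.
Juniper and Astrid together hold 35% + 65% = 100% of Ironvale, so Astrid controls Ironvale.
Astrid and Juniper together hold 65% + 33% = 98% of Vantage, so Astrid controls Vantage.
Ironvale holds 50% of Lumen, so Astrid controls Lumen.
Vantage and Ironvale together hold 63% + 5% = 68% of Nordquist, so Astrid controls Nordquist.
Neither Astrid nor any entity Astrid controls holds any voting interest in Ardent.
So before the transaction, Astrid does not control Ardent.
After the purchase, Astrid holds 5% of Nordquist directly.
Vantage and Ironvale and Astrid together hold 63% + 5% + 5% = 73% of Nordquist, so Astrid controls Nordquist.
After the transaction, neither Astrid nor any entity Astrid controls holds a voting interest in Ardent, so Astrid still does not control it.
No new person acquires control, so the clause is not triggered.

No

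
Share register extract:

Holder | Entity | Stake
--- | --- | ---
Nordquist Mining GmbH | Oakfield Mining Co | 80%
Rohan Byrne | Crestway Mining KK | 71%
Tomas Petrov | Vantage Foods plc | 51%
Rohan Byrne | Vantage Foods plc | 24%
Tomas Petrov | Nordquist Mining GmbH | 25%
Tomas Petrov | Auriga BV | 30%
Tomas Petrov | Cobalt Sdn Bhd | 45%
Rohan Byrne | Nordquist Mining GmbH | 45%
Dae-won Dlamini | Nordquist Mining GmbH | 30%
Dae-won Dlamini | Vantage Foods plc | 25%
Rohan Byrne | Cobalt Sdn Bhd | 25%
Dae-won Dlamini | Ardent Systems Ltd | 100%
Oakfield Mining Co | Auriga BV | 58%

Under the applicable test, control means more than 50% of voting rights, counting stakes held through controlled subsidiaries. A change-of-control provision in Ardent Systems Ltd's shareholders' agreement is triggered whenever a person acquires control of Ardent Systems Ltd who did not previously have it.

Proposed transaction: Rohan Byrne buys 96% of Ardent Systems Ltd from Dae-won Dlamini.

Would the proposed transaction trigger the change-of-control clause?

The purchase adds only to Rohan's holdings (Dae-won's stake shrinks), so Rohan is the only person who could newly come to control Ardent.
Rohan holds 71% of Crestway, so Rohan controls Crestway.
Neither Rohan nor any entity Rohan controls holds any voting interest in Ardent.
So before the transaction, Rohan does not control Ardent.
After the purchase, Rohan holds 96% of Ardent directly, and Dae-won's stake falls to 4%.
Rohan holds 96% of Ardent, so Rohan controls Ardent.
Rohan did not control Ardent before and does after, so the clause is triggered.

Yes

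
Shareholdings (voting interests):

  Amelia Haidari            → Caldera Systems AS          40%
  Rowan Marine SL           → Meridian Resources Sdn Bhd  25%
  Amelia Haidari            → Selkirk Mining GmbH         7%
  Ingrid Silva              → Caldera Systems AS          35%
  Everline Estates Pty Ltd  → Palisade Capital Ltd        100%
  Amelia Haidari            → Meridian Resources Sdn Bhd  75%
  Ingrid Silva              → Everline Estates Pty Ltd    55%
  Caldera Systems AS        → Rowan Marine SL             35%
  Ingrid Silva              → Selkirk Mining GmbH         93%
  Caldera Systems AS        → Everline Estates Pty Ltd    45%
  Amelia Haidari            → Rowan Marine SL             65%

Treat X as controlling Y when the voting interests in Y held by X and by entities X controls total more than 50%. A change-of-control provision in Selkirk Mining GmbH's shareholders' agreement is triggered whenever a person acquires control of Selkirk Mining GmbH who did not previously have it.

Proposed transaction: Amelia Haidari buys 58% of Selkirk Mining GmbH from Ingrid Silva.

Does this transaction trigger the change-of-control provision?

The purchase adds only to Amelia's holdings (Ingrid's stake shrinks), so Amelia is the only person who could newly come to control Selkirk.
Amelia holds 65% of Rowan, so Amelia controls Rowan.
Rowan and Amelia together hold 25% + 75% = 100% of Meridian, so Amelia controls Meridian.
In Selkirk, Amelia's side holds only 7%, not > 50%.
So before the transaction, Amelia does not control Selkirk.
After the purchase, Amelia's direct stake in Selkirk rises to 7% + 58% = 65%, and Ingrid's stake falls to 35%.
Amelia holds 65% of Selkirk, so Amelia controls Selkirk.
Amelia did not control Selkirk before and does after, so the clause is triggered.

Yes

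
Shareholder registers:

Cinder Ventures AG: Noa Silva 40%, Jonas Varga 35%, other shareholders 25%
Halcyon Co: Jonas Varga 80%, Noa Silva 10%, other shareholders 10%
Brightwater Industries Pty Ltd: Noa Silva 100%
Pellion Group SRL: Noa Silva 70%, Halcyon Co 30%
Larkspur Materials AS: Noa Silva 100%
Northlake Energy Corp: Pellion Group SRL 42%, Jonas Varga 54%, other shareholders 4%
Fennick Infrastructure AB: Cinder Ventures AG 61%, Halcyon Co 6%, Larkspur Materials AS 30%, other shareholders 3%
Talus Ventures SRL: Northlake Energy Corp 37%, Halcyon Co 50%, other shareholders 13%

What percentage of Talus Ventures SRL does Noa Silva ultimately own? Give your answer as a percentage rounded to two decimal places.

Noa reaches Talus along 3 paths.
Via Pellion → Northlake: 70% × 42% × 37% = 10.878%.
Via Halcyon → Pellion → Northlake: 10% × 30% × 42% × 37% = 0.4662%.
Via Halcyon: 10% × 50% = 5%.
Total: 10.878% + 0.4662% + 5% = 16.3442%.
Rounded: 16.34%.

16.34%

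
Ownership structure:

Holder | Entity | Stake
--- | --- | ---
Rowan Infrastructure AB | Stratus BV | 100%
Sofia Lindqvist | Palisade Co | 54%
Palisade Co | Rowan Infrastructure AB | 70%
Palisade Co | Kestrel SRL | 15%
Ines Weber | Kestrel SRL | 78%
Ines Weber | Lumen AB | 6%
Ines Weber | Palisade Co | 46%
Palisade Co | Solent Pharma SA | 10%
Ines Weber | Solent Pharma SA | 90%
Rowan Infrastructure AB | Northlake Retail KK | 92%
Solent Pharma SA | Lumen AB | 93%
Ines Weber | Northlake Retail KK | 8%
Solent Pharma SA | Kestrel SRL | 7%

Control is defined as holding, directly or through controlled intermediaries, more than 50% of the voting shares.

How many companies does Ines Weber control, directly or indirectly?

3

Ines holds 90% of Solent, so Ines controls Solent.
Ines and Solent together hold 78% + 7% = 85% of Kestrel, so Ines controls Kestrel.
Ines and Solent together hold 6% + 93% = 99% of Lumen, so Ines controls Lumen.
No other company's threshold is met.
Ines controls 3 companies.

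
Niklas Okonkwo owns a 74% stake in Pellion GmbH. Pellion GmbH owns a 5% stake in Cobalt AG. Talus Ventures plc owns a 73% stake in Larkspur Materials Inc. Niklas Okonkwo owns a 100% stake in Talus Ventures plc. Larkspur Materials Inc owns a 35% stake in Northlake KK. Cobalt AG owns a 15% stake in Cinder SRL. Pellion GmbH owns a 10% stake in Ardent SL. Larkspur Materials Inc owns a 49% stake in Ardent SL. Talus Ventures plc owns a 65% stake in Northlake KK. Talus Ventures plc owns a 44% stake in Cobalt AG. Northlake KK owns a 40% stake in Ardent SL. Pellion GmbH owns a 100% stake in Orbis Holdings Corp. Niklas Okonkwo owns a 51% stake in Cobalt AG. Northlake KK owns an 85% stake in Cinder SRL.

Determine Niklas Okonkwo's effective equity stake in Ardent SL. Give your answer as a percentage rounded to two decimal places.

79.39%

Niklas reaches Ardent along 4 paths.
Via Talus → Larkspur → Northlake: 100% × 73% × 35% × 40% = 10.22%.
Via Talus → Northlake: 100% × 65% × 40% = 26%.
Via Pellion: 74% × 10% = 7.4%.
Via Talus → Larkspur: 100% × 73% × 49% = 35.77%.
Total: 10.22% + 26% + 7.4% + 35.77% = 79.39%.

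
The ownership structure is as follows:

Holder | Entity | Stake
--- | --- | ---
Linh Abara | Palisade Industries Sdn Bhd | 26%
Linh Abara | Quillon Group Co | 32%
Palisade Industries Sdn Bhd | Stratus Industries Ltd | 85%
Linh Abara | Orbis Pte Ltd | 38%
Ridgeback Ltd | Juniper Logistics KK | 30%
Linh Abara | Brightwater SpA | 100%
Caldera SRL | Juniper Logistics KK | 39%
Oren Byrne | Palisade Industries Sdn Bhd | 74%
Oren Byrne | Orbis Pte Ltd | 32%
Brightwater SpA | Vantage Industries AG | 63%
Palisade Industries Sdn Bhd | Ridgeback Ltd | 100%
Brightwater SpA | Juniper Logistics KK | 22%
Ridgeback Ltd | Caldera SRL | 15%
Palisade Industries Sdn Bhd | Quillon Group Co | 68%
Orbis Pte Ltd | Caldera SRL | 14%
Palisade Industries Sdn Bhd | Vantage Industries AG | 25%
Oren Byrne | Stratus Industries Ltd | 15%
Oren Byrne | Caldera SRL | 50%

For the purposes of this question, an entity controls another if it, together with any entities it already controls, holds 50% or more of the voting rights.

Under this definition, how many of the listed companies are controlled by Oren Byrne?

Oren holds 74% of Palisade, so Oren controls Palisade.
Palisade holds 100% of Ridgeback, so Oren controls Ridgeback.
Oren and Ridgeback together hold 50% + 15% = 65% of Caldera, so Oren controls Caldera.
Caldera and Ridgeback together hold 39% + 30% = 69% of Juniper, so Oren controls Juniper.
Palisade and Oren together hold 85% + 15% = 100% of Stratus, so Oren controls Stratus.
Palisade holds 68% of Quillon, so Oren controls Quillon.
No other company's threshold is met.
Oren controls 6 companies.

6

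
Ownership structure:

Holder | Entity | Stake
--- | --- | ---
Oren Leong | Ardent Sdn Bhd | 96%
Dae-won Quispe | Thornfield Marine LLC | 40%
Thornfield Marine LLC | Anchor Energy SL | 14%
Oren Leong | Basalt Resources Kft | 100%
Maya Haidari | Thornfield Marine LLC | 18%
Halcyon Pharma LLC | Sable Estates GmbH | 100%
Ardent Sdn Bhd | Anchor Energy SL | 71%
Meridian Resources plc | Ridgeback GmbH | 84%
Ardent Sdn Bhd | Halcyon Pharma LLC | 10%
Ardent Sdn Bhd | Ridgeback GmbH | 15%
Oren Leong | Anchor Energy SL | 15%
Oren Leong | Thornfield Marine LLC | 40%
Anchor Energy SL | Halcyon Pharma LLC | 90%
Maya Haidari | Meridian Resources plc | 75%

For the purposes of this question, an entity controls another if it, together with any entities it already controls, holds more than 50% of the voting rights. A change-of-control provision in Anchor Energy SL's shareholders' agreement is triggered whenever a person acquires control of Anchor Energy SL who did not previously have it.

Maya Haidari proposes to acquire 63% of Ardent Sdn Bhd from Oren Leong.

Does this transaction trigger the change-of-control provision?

Yes

The purchase adds only to Maya's holdings (Oren's stake shrinks), so Maya is the only person who could newly come to control Anchor.
Maya holds 75% of Meridian, so Maya controls Meridian.
Meridian holds 84% of Ridgeback, so Maya controls Ridgeback.
Neither Maya nor any entity Maya controls holds any voting interest in Anchor.
So before the transaction, Maya does not control Anchor.
After the purchase, Maya holds 63% of Ardent directly, and Oren's stake falls to 33%.
Maya holds 63% of Ardent, so Maya controls Ardent.
Ardent holds 71% of Anchor, so Maya controls Anchor.
Maya did not control Anchor before and does after, so the clause is triggered.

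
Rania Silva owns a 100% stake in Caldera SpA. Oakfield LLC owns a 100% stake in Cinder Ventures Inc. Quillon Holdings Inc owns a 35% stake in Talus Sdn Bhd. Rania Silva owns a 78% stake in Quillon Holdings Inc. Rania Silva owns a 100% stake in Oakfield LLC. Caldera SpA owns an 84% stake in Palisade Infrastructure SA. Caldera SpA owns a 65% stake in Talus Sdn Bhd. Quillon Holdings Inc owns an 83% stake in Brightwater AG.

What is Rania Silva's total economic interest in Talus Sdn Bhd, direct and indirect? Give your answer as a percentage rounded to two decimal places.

Rania reaches Talus along 2 paths.
Via Quillon: 78% × 35% = 27.3%.
Via Caldera: 100% × 65% = 65%.
Total: 27.3% + 65% = 92.3%.
Rounded: 92.30%.

92.30%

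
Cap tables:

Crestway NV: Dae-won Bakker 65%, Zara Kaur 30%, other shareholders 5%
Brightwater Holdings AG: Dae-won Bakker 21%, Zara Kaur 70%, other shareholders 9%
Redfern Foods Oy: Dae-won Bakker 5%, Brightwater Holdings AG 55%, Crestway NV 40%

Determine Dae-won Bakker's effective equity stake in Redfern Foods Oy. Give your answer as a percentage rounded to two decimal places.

42.55%

Dae-won reaches Redfern along 3 paths.
Direct stake: 5% = 5%.
Via Brightwater: 21% × 55% = 11.55%.
Via Crestway: 65% × 40% = 26%.
Total: 5% + 11.55% + 26% = 42.55%.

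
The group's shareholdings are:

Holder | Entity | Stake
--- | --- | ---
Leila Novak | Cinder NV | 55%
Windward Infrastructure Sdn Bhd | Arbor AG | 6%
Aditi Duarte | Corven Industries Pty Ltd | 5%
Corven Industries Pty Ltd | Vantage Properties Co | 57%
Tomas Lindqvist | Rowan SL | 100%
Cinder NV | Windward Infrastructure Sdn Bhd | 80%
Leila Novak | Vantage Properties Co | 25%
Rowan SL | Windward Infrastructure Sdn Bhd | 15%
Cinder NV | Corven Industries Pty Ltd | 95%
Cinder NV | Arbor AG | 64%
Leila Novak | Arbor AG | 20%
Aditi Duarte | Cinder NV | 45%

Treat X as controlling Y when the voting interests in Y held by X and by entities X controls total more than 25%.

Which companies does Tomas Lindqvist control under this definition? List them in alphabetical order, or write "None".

Rowan SL

Tomas holds 100% of Rowan, so Tomas controls Rowan.
No other company's threshold is met.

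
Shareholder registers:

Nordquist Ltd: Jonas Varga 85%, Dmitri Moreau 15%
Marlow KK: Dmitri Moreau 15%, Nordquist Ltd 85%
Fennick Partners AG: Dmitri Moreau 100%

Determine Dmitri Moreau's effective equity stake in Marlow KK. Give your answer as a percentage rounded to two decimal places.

Dmitri reaches Marlow along 2 paths.
Direct stake: 15% = 15%.
Via Nordquist: 15% × 85% = 12.75%.
Total: 15% + 12.75% = 27.75%.

27.75%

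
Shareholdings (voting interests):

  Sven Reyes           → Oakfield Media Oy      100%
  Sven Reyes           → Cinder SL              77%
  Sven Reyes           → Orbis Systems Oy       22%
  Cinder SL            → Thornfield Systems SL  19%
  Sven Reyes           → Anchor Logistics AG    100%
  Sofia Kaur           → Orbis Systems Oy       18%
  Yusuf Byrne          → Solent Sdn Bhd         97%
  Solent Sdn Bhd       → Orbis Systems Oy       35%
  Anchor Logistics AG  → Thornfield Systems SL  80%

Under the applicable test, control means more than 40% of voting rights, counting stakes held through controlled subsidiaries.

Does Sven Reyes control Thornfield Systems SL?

Sven holds 77% of Cinder, so Sven controls Cinder.
Sven holds 100% of Anchor, so Sven controls Anchor.
Anchor and Cinder together hold 80% + 19% = 99% of Thornfield, so Sven controls Thornfield.

Yes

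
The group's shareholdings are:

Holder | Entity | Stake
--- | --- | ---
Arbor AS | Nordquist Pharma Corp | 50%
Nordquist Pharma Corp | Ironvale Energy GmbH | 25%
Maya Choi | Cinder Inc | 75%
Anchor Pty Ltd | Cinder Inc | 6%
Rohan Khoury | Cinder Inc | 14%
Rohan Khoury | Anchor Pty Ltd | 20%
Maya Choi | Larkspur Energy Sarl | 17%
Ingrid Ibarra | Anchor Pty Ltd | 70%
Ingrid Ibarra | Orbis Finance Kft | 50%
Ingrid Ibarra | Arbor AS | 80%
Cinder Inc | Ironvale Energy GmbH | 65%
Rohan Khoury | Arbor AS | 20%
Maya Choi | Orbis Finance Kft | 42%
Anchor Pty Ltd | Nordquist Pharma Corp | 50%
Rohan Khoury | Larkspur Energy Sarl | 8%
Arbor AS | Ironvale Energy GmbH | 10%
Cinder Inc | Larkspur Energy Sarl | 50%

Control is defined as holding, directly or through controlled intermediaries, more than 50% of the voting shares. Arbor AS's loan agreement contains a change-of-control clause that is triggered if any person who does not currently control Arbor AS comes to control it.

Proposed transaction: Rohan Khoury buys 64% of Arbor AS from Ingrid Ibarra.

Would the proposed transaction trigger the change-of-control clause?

Yes

The purchase adds only to Rohan's holdings (Ingrid's stake shrinks), so Rohan is the only person who could newly come to control Arbor.
Rohan's largest direct stake is 20% in Anchor, which does not meet the threshold, so Rohan controls no company.
In Arbor, Rohan's side holds only 20%, not > 50%.
So before the transaction, Rohan does not control Arbor.
After the purchase, Rohan's direct stake in Arbor rises to 20% + 64% = 84%, and Ingrid's stake falls to 16%.
Rohan holds 84% of Arbor, so Rohan controls Arbor.
Rohan did not control Arbor before and does after, so the clause is triggered.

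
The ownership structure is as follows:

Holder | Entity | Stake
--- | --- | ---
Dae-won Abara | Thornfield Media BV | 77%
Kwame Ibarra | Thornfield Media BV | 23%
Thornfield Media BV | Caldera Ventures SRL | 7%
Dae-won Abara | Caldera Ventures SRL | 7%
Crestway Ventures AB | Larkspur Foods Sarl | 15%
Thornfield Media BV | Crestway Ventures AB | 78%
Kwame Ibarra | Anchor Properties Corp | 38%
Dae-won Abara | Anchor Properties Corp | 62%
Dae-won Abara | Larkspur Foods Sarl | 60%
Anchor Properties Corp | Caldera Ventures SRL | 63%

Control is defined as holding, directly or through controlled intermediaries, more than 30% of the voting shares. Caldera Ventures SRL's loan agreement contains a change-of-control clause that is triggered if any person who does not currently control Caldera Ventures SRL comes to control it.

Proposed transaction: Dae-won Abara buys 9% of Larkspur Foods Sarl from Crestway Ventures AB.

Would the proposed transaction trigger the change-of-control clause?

No

The purchase adds only to Dae-won's holdings (Crestway's stake shrinks), so Dae-won is the only person who could newly come to control Caldera.
Dae-won holds 62% of Anchor, so Dae-won controls Anchor.
Dae-won holds 77% of Thornfield, so Dae-won controls Thornfield.
Thornfield and Anchor and Dae-won together hold 7% + 63% + 7% = 77% of Caldera, so Dae-won controls Caldera.
So Dae-won already controls Caldera before the transaction.
After the purchase, Dae-won's direct stake in Larkspur rises to 60% + 9% = 69%, and Crestway's stake falls to 6%.
Dae-won controlled Caldera already, so this is not a new person acquiring control; every other person's position is unchanged or reduced.
No new person acquires control, so the clause is not triggered.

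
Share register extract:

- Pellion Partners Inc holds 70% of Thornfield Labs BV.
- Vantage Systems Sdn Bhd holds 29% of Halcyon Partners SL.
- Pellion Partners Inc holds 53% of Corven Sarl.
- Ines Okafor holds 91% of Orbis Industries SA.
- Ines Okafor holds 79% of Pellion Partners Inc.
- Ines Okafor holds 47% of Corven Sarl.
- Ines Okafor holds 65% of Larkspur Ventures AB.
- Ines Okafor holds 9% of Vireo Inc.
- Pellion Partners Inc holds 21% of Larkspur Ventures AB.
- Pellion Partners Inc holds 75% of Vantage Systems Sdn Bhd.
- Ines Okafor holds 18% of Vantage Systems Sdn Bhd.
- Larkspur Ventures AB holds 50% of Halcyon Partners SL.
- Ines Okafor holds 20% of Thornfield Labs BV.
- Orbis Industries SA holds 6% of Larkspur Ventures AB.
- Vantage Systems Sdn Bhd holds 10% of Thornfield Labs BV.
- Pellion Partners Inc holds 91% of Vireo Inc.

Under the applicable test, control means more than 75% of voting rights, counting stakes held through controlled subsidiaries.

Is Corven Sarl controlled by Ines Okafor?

Ines holds 79% of Pellion, so Ines controls Pellion.
Ines and Pellion together hold 47% + 53% = 100% of Corven, so Ines controls Corven.

Yes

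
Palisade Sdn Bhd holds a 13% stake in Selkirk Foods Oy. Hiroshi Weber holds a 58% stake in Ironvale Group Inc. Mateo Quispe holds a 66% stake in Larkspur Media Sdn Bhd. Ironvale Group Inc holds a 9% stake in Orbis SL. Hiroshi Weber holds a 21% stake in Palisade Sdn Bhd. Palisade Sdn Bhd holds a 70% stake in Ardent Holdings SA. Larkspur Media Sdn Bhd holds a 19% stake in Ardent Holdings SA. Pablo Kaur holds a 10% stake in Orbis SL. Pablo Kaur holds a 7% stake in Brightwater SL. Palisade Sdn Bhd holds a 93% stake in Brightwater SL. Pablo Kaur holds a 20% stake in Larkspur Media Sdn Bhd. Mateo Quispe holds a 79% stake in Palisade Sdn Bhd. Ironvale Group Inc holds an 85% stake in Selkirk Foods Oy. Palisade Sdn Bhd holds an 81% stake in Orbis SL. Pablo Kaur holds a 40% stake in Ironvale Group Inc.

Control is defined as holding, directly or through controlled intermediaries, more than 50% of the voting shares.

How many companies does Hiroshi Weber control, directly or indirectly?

2

Hiroshi holds 58% of Ironvale, so Hiroshi controls Ironvale.
Ironvale holds 85% of Selkirk, so Hiroshi controls Selkirk.
No other company's threshold is met.
Hiroshi controls 2 companies.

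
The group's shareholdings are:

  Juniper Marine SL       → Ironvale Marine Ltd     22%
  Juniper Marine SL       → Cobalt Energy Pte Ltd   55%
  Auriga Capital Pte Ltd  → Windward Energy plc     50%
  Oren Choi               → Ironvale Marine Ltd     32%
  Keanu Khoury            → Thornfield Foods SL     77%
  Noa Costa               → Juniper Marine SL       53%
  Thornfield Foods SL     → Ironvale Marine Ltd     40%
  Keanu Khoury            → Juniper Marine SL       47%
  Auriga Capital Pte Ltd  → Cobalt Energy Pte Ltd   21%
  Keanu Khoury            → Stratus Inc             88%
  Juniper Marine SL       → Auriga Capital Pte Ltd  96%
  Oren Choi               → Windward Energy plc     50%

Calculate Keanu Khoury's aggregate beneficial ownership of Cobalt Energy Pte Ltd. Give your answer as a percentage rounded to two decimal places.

Keanu reaches Cobalt along 2 paths.
Via Juniper → Auriga: 47% × 96% × 21% = 9.4752%.
Via Juniper: 47% × 55% = 25.85%.
Total: 9.4752% + 25.85% = 35.3252%.
Rounded: 35.33%.

35.33%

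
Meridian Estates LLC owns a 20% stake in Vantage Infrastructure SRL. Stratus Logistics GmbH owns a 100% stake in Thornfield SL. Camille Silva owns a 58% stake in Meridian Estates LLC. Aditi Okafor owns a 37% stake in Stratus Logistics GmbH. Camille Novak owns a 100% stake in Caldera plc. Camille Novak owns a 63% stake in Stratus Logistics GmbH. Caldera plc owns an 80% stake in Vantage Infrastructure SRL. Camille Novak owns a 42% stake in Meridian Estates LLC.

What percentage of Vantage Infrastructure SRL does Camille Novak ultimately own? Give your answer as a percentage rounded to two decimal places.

88.40%

Camille Novak reaches Vantage along 2 paths.
Via Caldera: 100% × 80% = 80%.
Via Meridian: 42% × 20% = 8.4%.
Total: 80% + 8.4% = 88.4%.
Rounded: 88.40%.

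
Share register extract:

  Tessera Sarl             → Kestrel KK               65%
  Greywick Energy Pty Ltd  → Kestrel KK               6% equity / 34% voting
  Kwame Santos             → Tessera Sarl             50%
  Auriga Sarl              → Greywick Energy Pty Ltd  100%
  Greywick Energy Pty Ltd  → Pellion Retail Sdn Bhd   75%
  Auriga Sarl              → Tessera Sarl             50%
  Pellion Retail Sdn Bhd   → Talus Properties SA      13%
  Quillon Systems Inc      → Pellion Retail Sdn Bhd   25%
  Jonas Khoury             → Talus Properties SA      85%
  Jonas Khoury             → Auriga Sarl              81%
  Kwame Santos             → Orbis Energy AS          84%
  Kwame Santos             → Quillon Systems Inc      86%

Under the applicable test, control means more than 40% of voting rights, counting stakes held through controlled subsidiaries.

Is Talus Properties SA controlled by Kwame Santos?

No

Kwame holds 50% of Tessera, so Kwame controls Tessera.
Kwame holds 86% of Quillon, so Kwame controls Quillon.
Tessera holds 65% of Kestrel, so Kwame controls Kestrel.
Kwame holds 84% of Orbis, so Kwame controls Orbis.
Neither Kwame nor any entity Kwame controls holds any voting interest in Talus.
So Kwame does not control Talus.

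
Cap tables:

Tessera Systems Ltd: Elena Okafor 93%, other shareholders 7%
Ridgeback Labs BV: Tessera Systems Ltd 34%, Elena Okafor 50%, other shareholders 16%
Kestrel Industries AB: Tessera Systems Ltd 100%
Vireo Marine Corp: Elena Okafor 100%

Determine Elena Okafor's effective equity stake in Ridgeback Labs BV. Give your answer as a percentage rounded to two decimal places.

Elena reaches Ridgeback along 2 paths.
Via Tessera: 93% × 34% = 31.62%.
Direct stake: 50% = 50%.
Total: 31.62% + 50% = 81.62%.

81.62%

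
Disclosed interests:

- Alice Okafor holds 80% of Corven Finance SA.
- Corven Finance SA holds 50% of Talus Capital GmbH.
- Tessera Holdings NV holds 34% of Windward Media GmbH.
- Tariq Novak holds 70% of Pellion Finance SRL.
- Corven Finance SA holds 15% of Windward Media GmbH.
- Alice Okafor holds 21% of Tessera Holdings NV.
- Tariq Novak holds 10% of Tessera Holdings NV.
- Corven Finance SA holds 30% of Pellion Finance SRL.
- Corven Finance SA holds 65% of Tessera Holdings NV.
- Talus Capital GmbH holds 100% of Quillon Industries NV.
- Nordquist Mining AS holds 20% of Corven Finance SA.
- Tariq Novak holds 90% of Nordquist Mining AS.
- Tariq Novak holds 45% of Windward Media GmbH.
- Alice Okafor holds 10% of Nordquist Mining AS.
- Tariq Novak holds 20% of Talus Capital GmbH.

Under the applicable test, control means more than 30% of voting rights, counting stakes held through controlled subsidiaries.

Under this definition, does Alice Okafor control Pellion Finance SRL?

Alice holds 80% of Corven, so Alice controls Corven.
Corven holds 50% of Talus, so Alice controls Talus.
Alice and Corven together hold 21% + 65% = 86% of Tessera, so Alice controls Tessera.
Talus holds 100% of Quillon, so Alice controls Quillon.
Tessera and Corven together hold 34% + 15% = 49% of Windward, so Alice controls Windward.
In Pellion, Alice's side holds only 30%, not > 30%.
So Alice does not control Pellion.

No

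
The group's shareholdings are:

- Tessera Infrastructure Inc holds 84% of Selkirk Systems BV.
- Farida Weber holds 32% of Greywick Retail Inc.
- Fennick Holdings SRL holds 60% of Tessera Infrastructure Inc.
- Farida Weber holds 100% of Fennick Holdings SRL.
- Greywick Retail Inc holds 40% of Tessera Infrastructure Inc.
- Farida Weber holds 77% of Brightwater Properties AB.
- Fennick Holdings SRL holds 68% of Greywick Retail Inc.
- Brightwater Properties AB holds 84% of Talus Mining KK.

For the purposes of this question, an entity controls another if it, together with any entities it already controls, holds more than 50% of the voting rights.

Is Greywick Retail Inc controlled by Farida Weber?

Farida holds 100% of Fennick, so Farida controls Fennick.
Farida and Fennick together hold 32% + 68% = 100% of Greywick, so Farida controls Greywick.

Yes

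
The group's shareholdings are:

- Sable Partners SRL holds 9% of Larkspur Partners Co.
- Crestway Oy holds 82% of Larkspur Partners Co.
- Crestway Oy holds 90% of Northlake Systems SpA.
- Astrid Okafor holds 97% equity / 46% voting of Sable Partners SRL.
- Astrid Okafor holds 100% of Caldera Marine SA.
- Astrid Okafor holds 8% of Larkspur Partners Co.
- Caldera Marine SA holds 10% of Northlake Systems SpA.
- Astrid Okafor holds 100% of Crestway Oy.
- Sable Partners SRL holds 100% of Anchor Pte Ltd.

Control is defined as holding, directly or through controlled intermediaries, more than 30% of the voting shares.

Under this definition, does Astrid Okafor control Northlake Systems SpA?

Astrid holds 100% of Caldera, so Astrid controls Caldera.
Astrid holds 100% of Crestway, so Astrid controls Crestway.
Crestway and Caldera together hold 90% + 10% = 100% of Northlake, so Astrid controls Northlake.

Yes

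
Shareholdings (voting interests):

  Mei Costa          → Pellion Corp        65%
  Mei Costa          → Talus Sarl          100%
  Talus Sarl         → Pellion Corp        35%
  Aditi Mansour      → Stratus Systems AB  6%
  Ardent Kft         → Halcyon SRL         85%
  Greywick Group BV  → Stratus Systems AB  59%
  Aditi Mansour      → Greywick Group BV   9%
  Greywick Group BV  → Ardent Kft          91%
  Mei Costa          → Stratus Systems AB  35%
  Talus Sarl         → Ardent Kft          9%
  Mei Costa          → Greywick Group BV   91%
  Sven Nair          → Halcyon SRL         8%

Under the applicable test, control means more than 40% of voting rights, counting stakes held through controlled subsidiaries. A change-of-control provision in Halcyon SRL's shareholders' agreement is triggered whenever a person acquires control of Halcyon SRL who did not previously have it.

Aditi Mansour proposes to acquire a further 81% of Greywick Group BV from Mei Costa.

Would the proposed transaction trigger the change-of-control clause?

Yes

The purchase adds only to Aditi's holdings (Mei's stake shrinks), so Aditi is the only person who could newly come to control Halcyon.
Aditi's largest direct stake is 9% in Greywick, which does not meet the threshold, so Aditi controls no company.
Neither Aditi nor any entity Aditi controls holds any voting interest in Halcyon.
So before the transaction, Aditi does not control Halcyon.
After the purchase, Aditi's direct stake in Greywick rises to 9% + 81% = 90%, and Mei's stake falls to 10%.
Aditi holds 90% of Greywick, so Aditi controls Greywick.
Greywick holds 91% of Ardent, so Aditi controls Ardent.
Ardent holds 85% of Halcyon, so Aditi controls Halcyon.
Aditi did not control Halcyon before and does after, so the clause is triggered.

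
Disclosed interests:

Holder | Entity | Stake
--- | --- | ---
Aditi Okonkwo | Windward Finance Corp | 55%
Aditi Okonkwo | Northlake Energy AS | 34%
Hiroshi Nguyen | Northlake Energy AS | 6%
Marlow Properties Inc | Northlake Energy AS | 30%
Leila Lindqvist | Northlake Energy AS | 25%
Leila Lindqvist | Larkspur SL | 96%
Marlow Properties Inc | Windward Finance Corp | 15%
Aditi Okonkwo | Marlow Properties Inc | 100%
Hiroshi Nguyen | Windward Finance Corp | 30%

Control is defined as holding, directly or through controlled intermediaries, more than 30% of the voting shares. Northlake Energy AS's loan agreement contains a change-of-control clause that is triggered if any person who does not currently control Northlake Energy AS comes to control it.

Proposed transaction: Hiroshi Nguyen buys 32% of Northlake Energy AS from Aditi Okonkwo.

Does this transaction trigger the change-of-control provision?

The purchase adds only to Hiroshi's holdings (Aditi's stake shrinks), so Hiroshi is the only person who could newly come to control Northlake.
Hiroshi's largest direct stake is 30% in Windward, which does not meet the threshold, so Hiroshi controls no company.
In Northlake, Hiroshi's side holds only 6%, not > 30%.
So before the transaction, Hiroshi does not control Northlake.
After the purchase, Hiroshi's direct stake in Northlake rises to 6% + 32% = 38%, and Aditi's stake falls to 2%.
Hiroshi holds 38% of Northlake, so Hiroshi controls Northlake.
Hiroshi did not control Northlake before and does after, so the clause is triggered.

Yes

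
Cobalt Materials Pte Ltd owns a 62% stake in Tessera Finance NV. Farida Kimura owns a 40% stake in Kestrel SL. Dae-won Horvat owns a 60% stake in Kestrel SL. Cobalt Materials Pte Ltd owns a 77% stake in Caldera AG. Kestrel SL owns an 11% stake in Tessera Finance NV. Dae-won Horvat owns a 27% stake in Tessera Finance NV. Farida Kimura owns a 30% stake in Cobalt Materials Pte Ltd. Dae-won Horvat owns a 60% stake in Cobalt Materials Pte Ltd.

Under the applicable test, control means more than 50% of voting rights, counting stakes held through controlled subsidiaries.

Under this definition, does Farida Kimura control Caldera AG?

No

Farida's largest direct stake is 40% in Kestrel, which does not meet the threshold, so Farida controls no company.
Neither Farida nor any entity Farida controls holds any voting interest in Caldera.
So Farida does not control Caldera.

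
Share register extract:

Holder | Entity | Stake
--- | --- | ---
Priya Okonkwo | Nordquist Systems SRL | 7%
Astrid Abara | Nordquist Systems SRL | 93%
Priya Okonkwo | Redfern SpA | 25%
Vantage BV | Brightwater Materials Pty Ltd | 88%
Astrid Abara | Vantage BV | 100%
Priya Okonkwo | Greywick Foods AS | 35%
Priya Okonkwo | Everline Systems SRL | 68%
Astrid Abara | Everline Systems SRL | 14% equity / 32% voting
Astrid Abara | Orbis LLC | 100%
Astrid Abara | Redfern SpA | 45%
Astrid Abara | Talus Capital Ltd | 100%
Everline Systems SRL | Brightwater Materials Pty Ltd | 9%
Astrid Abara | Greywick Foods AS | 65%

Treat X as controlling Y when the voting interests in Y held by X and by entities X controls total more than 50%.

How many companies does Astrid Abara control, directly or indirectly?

6

Astrid holds 93% of Nordquist, so Astrid controls Nordquist.
Astrid holds 100% of Orbis, so Astrid controls Orbis.
Astrid holds 65% of Greywick, so Astrid controls Greywick.
Astrid holds 100% of Vantage, so Astrid controls Vantage.
Astrid holds 100% of Talus, so Astrid controls Talus.
Vantage holds 88% of Brightwater, so Astrid controls Brightwater.
No other company's threshold is met.
Astrid controls 6 companies.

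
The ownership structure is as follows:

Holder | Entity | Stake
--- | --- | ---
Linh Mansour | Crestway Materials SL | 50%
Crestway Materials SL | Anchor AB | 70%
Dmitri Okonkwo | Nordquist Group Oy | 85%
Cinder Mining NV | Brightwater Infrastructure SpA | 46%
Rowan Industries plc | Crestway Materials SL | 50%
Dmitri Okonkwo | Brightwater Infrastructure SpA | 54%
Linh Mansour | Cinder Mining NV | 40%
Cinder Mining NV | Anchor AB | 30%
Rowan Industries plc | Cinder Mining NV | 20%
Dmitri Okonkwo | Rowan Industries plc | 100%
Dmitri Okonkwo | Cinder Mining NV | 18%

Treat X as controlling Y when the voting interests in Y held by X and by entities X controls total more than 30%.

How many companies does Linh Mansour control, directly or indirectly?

Linh holds 50% of Crestway, so Linh controls Crestway.
Linh holds 40% of Cinder, so Linh controls Cinder.
Cinder and Crestway together hold 30% + 70% = 100% of Anchor, so Linh controls Anchor.
Cinder holds 46% of Brightwater, so Linh controls Brightwater.
No other company's threshold is met.
Linh controls 4 companies.

4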